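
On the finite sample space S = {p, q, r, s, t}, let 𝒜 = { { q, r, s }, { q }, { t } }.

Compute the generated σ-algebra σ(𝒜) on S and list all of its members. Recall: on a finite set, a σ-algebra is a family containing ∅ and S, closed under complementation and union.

Initial family (5 sets): { {}, { q }, { t }, { q, r, s }, S }.
Round 1 adds 5:
  { p, t }  = ᶜ of { q, r, s }
  { q, t }  = { q } ∪ { t }
  { p, q, r, s }  = ᶜ of { t }
  { p, r, s, t }  = ᶜ of { q }
  { q, r, s, t }  = { q, r, s } ∪ { t }
  [10 total]
Round 2: +3 →
  { p }  = ᶜ of { q, r, s, t }
  { p, q, t }  = { q, t } ∪ { p, t }
  { p, r, s }  = ᶜ of { q, t }
  [13 total]
Round 3 (2 new):
  { p, q }  = { q } ∪ { p }
  { r, s }  = ᶜ of { p, q, t }
  [15 total]
Round 4: 1 new —
  { r, s, t }  = ᶜ of { p, q }
  [16 total]
Round 5: already closed under ᶜ and ∪.

|σ(𝒜)| = 16.  σ(𝒜) = { {}, { p }, { q }, { t }, { p, q }, { p, t }, { q, t }, { r, s }, { p, q, t }, { p, r, s }, { q, r, s }, { r, s, t }, { p, q, r, s }, { p, r, s, t }, { q, r, s, t }, S }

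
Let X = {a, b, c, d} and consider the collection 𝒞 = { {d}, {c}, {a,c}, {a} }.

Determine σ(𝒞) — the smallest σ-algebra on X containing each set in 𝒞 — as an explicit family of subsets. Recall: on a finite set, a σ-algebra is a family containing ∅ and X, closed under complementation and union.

Seed the family with 𝒞 together with ∅ and X: { {}, {a}, {c}, {d}, {a,c}, X }.
Pass 1. New:
  {a,d}  = {d} ∪ {a}
  {b,d}  = {a,c}ᶜ
  {c,d}  = {c} ∪ {d}
  {a,b,c}  = {d}ᶜ
  {a,b,d}  = {c}ᶜ
  {a,c,d}  = {a,c} ∪ {d}
  {b,c,d}  = {a}ᶜ
  — 13 sets.
Pass 2: +3 →
  {b}  = {a,c,d}ᶜ
  {a,b}  = {c,d}ᶜ
  {b,c}  = {a,d}ᶜ
  — 16 sets.
Pass 3: stable.

Therefore σ(𝒞) = { {}, {a}, {b}, {c}, {d}, {a,b}, {a,c}, {a,d}, {b,c}, {b,d}, {c,d}, {a,b,c}, {a,b,d}, {a,c,d}, {b,c,d}, X } (|σ(𝒞)| = 16).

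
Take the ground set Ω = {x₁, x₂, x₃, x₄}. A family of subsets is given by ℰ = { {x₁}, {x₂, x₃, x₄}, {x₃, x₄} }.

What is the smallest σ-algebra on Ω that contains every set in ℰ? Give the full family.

Begin from { {}, {x₁}, {x₃, x₄}, {x₂, x₃, x₄}, Ω } (that is, ℰ plus ∅ and Ω).
Round 1: 2 new —
  {x₁, x₂}  = ᶜ of {x₃, x₄}
  {x₁, x₃, x₄}  = {x₃, x₄} ∪ {x₁}
  — 7 sets.
Round 2 adds 1:
  {x₂}  = ᶜ of {x₁, x₃, x₄}
  — 8 sets.
Round 3: no new sets; the family is a σ-algebra.

Hence σ(ℰ) has 8 members: { {}, {x₁}, {x₂}, {x₁, x₂}, {x₃, x₄}, {x₁, x₃, x₄}, {x₂, x₃, x₄}, Ω }.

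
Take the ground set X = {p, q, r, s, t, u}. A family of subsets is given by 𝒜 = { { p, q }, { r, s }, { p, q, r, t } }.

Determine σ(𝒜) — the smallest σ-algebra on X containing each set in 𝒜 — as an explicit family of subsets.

σ(𝒜) (32 sets): { {}, { r }, { s }, { t }, { u }, { p, q }, { r, s }, { r, t }, { r, u }, { s, t }, { s, u }, { t, u }, { p, q, r }, { p, q, s }, { p, q, t }, { p, q, u }, { r, s, t }, { r, s, u }, { r, t, u }, { s, t, u }, { p, q, r, s }, { p, q, r, t }, { p, q, r, u }, { p, q, s, t }, { p, q, s, u }, { p, q, t, u }, { r, s, t, u }, { p, q, r, s, t }, { p, q, r, s, u }, { p, q, r, t, u }, { p, q, s, t, u }, X }

Trace:
Seed the family with 𝒜 together with ∅ and X: { {}, { p, q }, { r, s }, { p, q, r, t }, X }.
Iteration 1: +5 →
  { s, u }  = { p, q, r, t }ᶜ
  { p, q, r, s }  = { r, s } ∪ { p, q }
  { p, q, t, u }  = { r, s }ᶜ
  { r, s, t, u }  = { p, q }ᶜ
  { p, q, r, s, t }  = { r, s } ∪ { p, q, r, t }
  [10 total]
Iteration 2 adds 7:
  { u }  = { p, q, r, s, t }ᶜ
  { t, u }  = { p, q, r, s }ᶜ
  { r, s, u }  = { r, s } ∪ { s, u }
  { p, q, s, u }  = { p, q } ∪ { s, u }
  { p, q, r, s, u }  = { p, q, r, s } ∪ { s, u }
  { p, q, r, t, u }  = { p, q, r, t } ∪ { p, q, t, u }
  { p, q, s, t, u }  = { s, u } ∪ { p, q, t, u }
  [17 total]
Iteration 3. New:
  { r }  = { p, q, s, t, u }ᶜ
  { s }  = { p, q, r, t, u }ᶜ
  { t }  = { p, q, r, s, u }ᶜ
  { r, t }  = { p, q, s, u }ᶜ
  { p, q, t }  = { r, s, u }ᶜ
  { p, q, u }  = { p, q } ∪ { u }
  { s, t, u }  = { t, u } ∪ { s, u }
  [24 total]
Iteration 4: 8 new —
  { r, u }  = { u } ∪ { r }
  { s, t }  = { t } ∪ { s }
  { p, q, r }  = { s, t, u }ᶜ
  { p, q, s }  = { p, q } ∪ { s }
  { r, s, t }  = { p, q, u }ᶜ
  { r, t, u }  = { t, u } ∪ { r }
  { p, q, r, u }  = { r } ∪ { p, q, u }
  { p, q, s, t }  = { p, q, t } ∪ { s }
  [32 total]
Iteration 5: already closed under ᶜ and ∪.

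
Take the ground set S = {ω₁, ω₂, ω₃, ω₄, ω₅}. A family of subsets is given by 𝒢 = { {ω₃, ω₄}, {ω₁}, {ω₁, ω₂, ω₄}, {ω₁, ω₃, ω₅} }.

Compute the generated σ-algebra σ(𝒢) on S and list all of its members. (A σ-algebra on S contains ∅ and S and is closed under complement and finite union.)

Answer: σ(𝒢) = { {}, {ω₁}, {ω₂}, {ω₃}, {ω₄}, {ω₅}, {ω₁, ω₂}, {ω₁, ω₃}, {ω₁, ω₄}, {ω₁, ω₅}, {ω₂, ω₃}, {ω₂, ω₄}, {ω₂, ω₅}, {ω₃, ω₄}, {ω₃, ω₅}, {ω₄, ω₅}, {ω₁, ω₂, ω₃}, {ω₁, ω₂, ω₄}, {ω₁, ω₂, ω₅}, {ω₁, ω₃, ω₄}, {ω₁, ω₃, ω₅}, {ω₁, ω₄, ω₅}, {ω₂, ω₃, ω₄}, {ω₂, ω₃, ω₅}, {ω₂, ω₄, ω₅}, {ω₃, ω₄, ω₅}, {ω₁, ω₂, ω₃, ω₄}, {ω₁, ω₂, ω₃, ω₅}, {ω₁, ω₂, ω₄, ω₅}, {ω₁, ω₃, ω₄, ω₅}, {ω₂, ω₃, ω₄, ω₅}, S }

Check:
Begin from { {}, {ω₁}, {ω₃, ω₄}, {ω₁, ω₂, ω₄}, {ω₁, ω₃, ω₅}, S } (that is, 𝒢 plus ∅ and S).
Iteration 1 adds 7:
  {ω₂, ω₄}  = {ω₁, ω₃, ω₅}ᶜ
  {ω₃, ω₅}  = {ω₁, ω₂, ω₄}ᶜ
  {ω₁, ω₂, ω₅}  = {ω₃, ω₄}ᶜ
  {ω₁, ω₃, ω₄}  = {ω₃, ω₄} ∪ {ω₁}
  {ω₁, ω₂, ω₃, ω₄}  = {ω₃, ω₄} ∪ {ω₁, ω₂, ω₄}
  {ω₁, ω₃, ω₄, ω₅}  = {ω₃, ω₄} ∪ {ω₁, ω₃, ω₅}
  {ω₂, ω₃, ω₄, ω₅}  = {ω₁}ᶜ
  [13 total]
Iteration 2. New:
  {ω₂}  = {ω₁, ω₃, ω₄, ω₅}ᶜ
  {ω₅}  = {ω₁, ω₂, ω₃, ω₄}ᶜ
  {ω₂, ω₅}  = {ω₁, ω₃, ω₄}ᶜ
  {ω₂, ω₃, ω₄}  = {ω₃, ω₄} ∪ {ω₂, ω₄}
  {ω₃, ω₄, ω₅}  = {ω₃, ω₄} ∪ {ω₃, ω₅}
  {ω₁, ω₂, ω₃, ω₅}  = {ω₁, ω₃, ω₅} ∪ {ω₁, ω₂, ω₅}
  {ω₁, ω₂, ω₄, ω₅}  = {ω₁, ω₂, ω₄} ∪ {ω₁, ω₂, ω₅}
  [20 total]
Iteration 3 (6 new):
  {ω₃}  = {ω₁, ω₂, ω₄, ω₅}ᶜ
  {ω₄}  = {ω₁, ω₂, ω₃, ω₅}ᶜ
  {ω₁, ω₂}  = {ω₃, ω₄, ω₅}ᶜ
  {ω₁, ω₅}  = {ω₂, ω₃, ω₄}ᶜ
  {ω₂, ω₃, ω₅}  = {ω₂, ω₅} ∪ {ω₃, ω₅}
  {ω₂, ω₄, ω₅}  = {ω₂, ω₅} ∪ {ω₂, ω₄}
  [26 total]
Iteration 4. New:
  {ω₁, ω₃}  = {ω₂, ω₄, ω₅}ᶜ
  {ω₁, ω₄}  = {ω₂, ω₃, ω₅}ᶜ
  {ω₂, ω₃}  = {ω₂} ∪ {ω₃}
  {ω₄, ω₅}  = {ω₅} ∪ {ω₄}
  {ω₁, ω₂, ω₃}  = {ω₁, ω₂} ∪ {ω₃}
  {ω₁, ω₄, ω₅}  = {ω₁, ω₅} ∪ {ω₄}
  [32 total]
Iteration 5: already closed under ᶜ and ∪.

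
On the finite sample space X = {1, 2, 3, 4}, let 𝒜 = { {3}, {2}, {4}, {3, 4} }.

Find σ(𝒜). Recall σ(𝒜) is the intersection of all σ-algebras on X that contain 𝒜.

Start: 𝒜 ∪ {∅, X} = { ∅, {2}, {3}, {4}, {3, 4}, X }.
Step 1 adds 7:
  {1, 2}  = complement {3, 4}
  {2, 3}  = {3} ∪ {2}
  {2, 4}  = {4} ∪ {2}
  {1, 2, 3}  = complement {4}
  {1, 2, 4}  = complement {3}
  {1, 3, 4}  = complement {2}
  {2, 3, 4}  = {3, 4} ∪ {2}
  (now 13)
Step 2: 3 new —
  {1}  = complement {2, 3, 4}
  {1, 3}  = complement {2, 4}
  {1, 4}  = complement {2, 3}
  (now 16)
Step 3 adds nothing — fixpoint reached.

Therefore σ(𝒜) = { ∅, {1}, {2}, {3}, {4}, {1, 2}, {1, 3}, {1, 4}, {2, 3}, {2, 4}, {3, 4}, {1, 2, 3}, {1, 2, 4}, {1, 3, 4}, {2, 3, 4}, X } (|σ(𝒜)| = 16).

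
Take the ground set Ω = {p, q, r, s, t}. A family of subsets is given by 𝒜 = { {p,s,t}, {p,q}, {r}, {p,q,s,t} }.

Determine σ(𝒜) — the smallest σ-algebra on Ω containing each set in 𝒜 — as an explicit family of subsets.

|σ(𝒜)| = 16.  σ(𝒜) = { {}, {p}, {q}, {r}, {p,q}, {p,r}, {q,r}, {s,t}, {p,q,r}, {p,s,t}, {q,s,t}, {r,s,t}, {p,q,s,t}, {p,r,s,t}, {q,r,s,t}, Ω }

Working:
Start: 𝒜 ∪ {∅, Ω} = { {}, {r}, {p,q}, {p,s,t}, {p,q,s,t}, Ω }.
Step 1: +4 →
  {q,r}  = ᶜ of {p,s,t}
  {p,q,r}  = {r} ∪ {p,q}
  {r,s,t}  = ᶜ of {p,q}
  {p,r,s,t}  = {p,s,t} ∪ {r}
  — 10 sets.
Step 2: 3 new —
  {q}  = ᶜ of {p,r,s,t}
  {s,t}  = ᶜ of {p,q,r}
  {q,r,s,t}  = {r,s,t} ∪ {q,r}
  — 13 sets.
Step 3: 2 new —
  {p}  = ᶜ of {q,r,s,t}
  {q,s,t}  = {s,t} ∪ {q}
  — 15 sets.
Step 4: +1 →
  {p,r}  = ᶜ of {q,s,t}
  — 16 sets.
Step 5: already closed under ᶜ and ∪.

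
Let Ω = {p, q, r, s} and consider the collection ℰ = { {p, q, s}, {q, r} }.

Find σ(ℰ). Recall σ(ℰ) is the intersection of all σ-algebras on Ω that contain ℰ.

|σ(ℰ)| = 8.  σ(ℰ) = { {}, {q}, {r}, {p, s}, {q, r}, {p, q, s}, {p, r, s}, Ω }

Check:
Initial family (4 sets): { {}, {q, r}, {p, q, s}, Ω }.
Step 1 (2 new):
  {r}  = ᶜ of {p, q, s}
  {p, s}  = ᶜ of {q, r}
Step 2: 1 new —
  {p, r, s}  = {r} ∪ {p, s}
Step 3: +1 →
  {q}  = ᶜ of {p, r, s}
Step 4: closed — nothing new.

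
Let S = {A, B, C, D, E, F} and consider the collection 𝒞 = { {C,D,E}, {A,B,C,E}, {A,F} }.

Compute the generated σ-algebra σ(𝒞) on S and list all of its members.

Take S₀ = 𝒞 ∪ {∅, S} = { {}, {A,F}, {C,D,E}, {A,B,C,E}, S }.
Round 1: +6 →
  {D,F}  = ᶜ of {A,B,C,E}
  {A,B,F}  = ᶜ of {C,D,E}
  {B,C,D,E}  = ᶜ of {A,F}
  {A,B,C,D,E}  = {C,D,E} ∪ {A,B,C,E}
  {A,B,C,E,F}  = {A,F} ∪ {A,B,C,E}
  {A,C,D,E,F}  = {C,D,E} ∪ {A,F}
  — 11 sets.
Round 2 (7 new):
  {B}  = ᶜ of {A,C,D,E,F}
  {D}  = ᶜ of {A,B,C,E,F}
  {F}  = ᶜ of {A,B,C,D,E}
  {A,D,F}  = {A,F} ∪ {D,F}
  {A,B,D,F}  = {A,B,F} ∪ {D,F}
  {C,D,E,F}  = {C,D,E} ∪ {D,F}
  {B,C,D,E,F}  = {B,C,D,E} ∪ {D,F}
  — 18 sets.
Round 3: +7 →
  {A}  = ᶜ of {B,C,D,E,F}
  {A,B}  = ᶜ of {C,D,E,F}
  {B,D}  = {D} ∪ {B}
  {B,F}  = {B} ∪ {F}
  {C,E}  = ᶜ of {A,B,D,F}
  {B,C,E}  = ᶜ of {A,D,F}
  {B,D,F}  = {B} ∪ {D,F}
  — 25 sets.
Round 4. New:
  {A,D}  = {A} ∪ {D}
  {A,B,D}  = {A,B} ∪ {D}
  {A,C,E}  = ᶜ of {B,D,F}
  {C,E,F}  = {F} ∪ {C,E}
  {A,C,D,E}  = ᶜ of {B,F}
  {A,C,E,F}  = ᶜ of {B,D}
  {B,C,E,F}  = {B,F} ∪ {B,C,E}
  — 32 sets.
After Round 5 the family is unchanged; done.

σ(𝒞) = { {}, {A}, {B}, {D}, {F}, {A,B}, {A,D}, {A,F}, {B,D}, {B,F}, {C,E}, {D,F}, {A,B,D}, {A,B,F}, {A,C,E}, {A,D,F}, {B,C,E}, {B,D,F}, {C,D,E}, {C,E,F}, {A,B,C,E}, {A,B,D,F}, {A,C,D,E}, {A,C,E,F}, {B,C,D,E}, {B,C,E,F}, {C,D,E,F}, {A,B,C,D,E}, {A,B,C,E,F}, {A,C,D,E,F}, {B,C,D,E,F}, S }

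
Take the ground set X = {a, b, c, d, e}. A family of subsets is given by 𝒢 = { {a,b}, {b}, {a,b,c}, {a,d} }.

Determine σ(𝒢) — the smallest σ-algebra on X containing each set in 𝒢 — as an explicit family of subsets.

Answer: σ(𝒢) = { ∅, {a}, {b}, {c}, {d}, {e}, {a,b}, {a,c}, {a,d}, {a,e}, {b,c}, {b,d}, {b,e}, {c,d}, {c,e}, {d,e}, {a,b,c}, {a,b,d}, {a,b,e}, {a,c,d}, {a,c,e}, {a,d,e}, {b,c,d}, {b,c,e}, {b,d,e}, {c,d,e}, {a,b,c,d}, {a,b,c,e}, {a,b,d,e}, {a,c,d,e}, {b,c,d,e}, X }

Trace:
Seed the family with 𝒢 together with ∅ and X: { ∅, {b}, {a,b}, {a,d}, {a,b,c}, X }.
Pass 1: 6 new —
  {d,e}  = X∖{a,b,c}
  {a,b,d}  = {a,d} ∪ {a,b}
  {b,c,e}  = X∖{a,d}
  {c,d,e}  = X∖{a,b}
  {a,b,c,d}  = {a,b,c} ∪ {a,d}
  {a,c,d,e}  = X∖{b}
  (now 12)
Pass 2. New:
  {e}  = X∖{a,b,c,d}
  {c,e}  = X∖{a,b,d}
  {a,d,e}  = {d,e} ∪ {a,d}
  {b,d,e}  = {b} ∪ {d,e}
  {a,b,c,e}  = {a,b,c} ∪ {b,c,e}
  {a,b,d,e}  = {a,b} ∪ {d,e}
  {b,c,d,e}  = {c,d,e} ∪ {b}
  (now 19)
Pass 3. New:
  {a}  = X∖{b,c,d,e}
  {c}  = X∖{a,b,d,e}
  {d}  = X∖{a,b,c,e}
  {a,c}  = X∖{b,d,e}
  {b,c}  = X∖{a,d,e}
  {b,e}  = {b} ∪ {e}
  {a,b,e}  = {a,b} ∪ {e}
  (now 26)
Pass 4: +6 →
  {a,e}  = {e} ∪ {a}
  {b,d}  = {b} ∪ {d}
  {c,d}  = X∖{a,b,e}
  {a,c,d}  = X∖{b,e}
  {a,c,e}  = {e} ∪ {a,c}
  {b,c,d}  = {b,c} ∪ {d}
  (now 32)
Pass 5: stable.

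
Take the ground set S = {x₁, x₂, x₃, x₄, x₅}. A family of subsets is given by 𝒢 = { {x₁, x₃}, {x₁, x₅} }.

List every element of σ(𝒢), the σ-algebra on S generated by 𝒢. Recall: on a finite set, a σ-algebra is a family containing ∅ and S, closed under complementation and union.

|σ(𝒢)| = 16.  σ(𝒢) = { {}, {x₁}, {x₃}, {x₅}, {x₁, x₃}, {x₁, x₅}, {x₂, x₄}, {x₃, x₅}, {x₁, x₂, x₄}, {x₁, x₃, x₅}, {x₂, x₃, x₄}, {x₂, x₄, x₅}, {x₁, x₂, x₃, x₄}, {x₁, x₂, x₄, x₅}, {x₂, x₃, x₄, x₅}, S }

Working:
Take S₀ = 𝒢 ∪ {∅, S} = { {}, {x₁, x₃}, {x₁, x₅}, S }.
Round 1 adds 3:
  {x₁, x₃, x₅}  = {x₁, x₃} ∪ {x₁, x₅}
  {x₂, x₃, x₄}  = ᶜ of {x₁, x₅}
  {x₂, x₄, x₅}  = ᶜ of {x₁, x₃}
  (now 7)
Round 2. New:
  {x₂, x₄}  = ᶜ of {x₁, x₃, x₅}
  {x₁, x₂, x₃, x₄}  = {x₂, x₃, x₄} ∪ {x₁, x₃}
  {x₁, x₂, x₄, x₅}  = {x₁, x₅} ∪ {x₂, x₄, x₅}
  {x₂, x₃, x₄, x₅}  = {x₂, x₃, x₄} ∪ {x₂, x₄, x₅}
  (now 11)
Round 3 adds 3:
  {x₁}  = ᶜ of {x₂, x₃, x₄, x₅}
  {x₃}  = ᶜ of {x₁, x₂, x₄, x₅}
  {x₅}  = ᶜ of {x₁, x₂, x₃, x₄}
  (now 14)
Round 4: +2 →
  {x₃, x₅}  = {x₃} ∪ {x₅}
  {x₁, x₂, x₄}  = {x₂, x₄} ∪ {x₁}
  (now 16)
Round 5: closed — nothing new.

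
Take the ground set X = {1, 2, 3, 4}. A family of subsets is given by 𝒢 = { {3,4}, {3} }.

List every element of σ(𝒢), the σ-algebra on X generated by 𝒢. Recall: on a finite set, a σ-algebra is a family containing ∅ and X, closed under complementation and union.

Answer: σ(𝒢) = { ∅, {3}, {4}, {1,2}, {3,4}, {1,2,3}, {1,2,4}, X }

Derivation:
Initial family (4 sets): { ∅, {3}, {3,4}, X }.
Step 1: 2 new —
  {1,2}  = {3,4}ᶜ
  {1,2,4}  = {3}ᶜ
  [6 total]
Step 2 adds 1:
  {1,2,3}  = {3} ∪ {1,2}
  [7 total]
Step 3. New:
  {4}  = {1,2,3}ᶜ
  [8 total]
Step 4: already closed under ᶜ and ∪.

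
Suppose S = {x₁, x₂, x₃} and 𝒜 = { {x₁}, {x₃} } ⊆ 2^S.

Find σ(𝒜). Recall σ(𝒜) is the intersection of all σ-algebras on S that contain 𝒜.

Take S₀ = 𝒜 ∪ {∅, S} = { ∅, {x₁}, {x₃}, S }.
Step 1: +3 →
  {x₁,x₂}  = complement {x₃}
  {x₁,x₃}  = {x₃} ∪ {x₁}
  {x₂,x₃}  = complement {x₁}
  [7 total]
Step 2: +1 →
  {x₂}  = complement {x₁,x₃}
  [8 total]
Step 3: already closed under ᶜ and ∪.

Hence σ(𝒜) has 8 members: { ∅, {x₁}, {x₂}, {x₃}, {x₁,x₂}, {x₁,x₃}, {x₂,x₃}, S }.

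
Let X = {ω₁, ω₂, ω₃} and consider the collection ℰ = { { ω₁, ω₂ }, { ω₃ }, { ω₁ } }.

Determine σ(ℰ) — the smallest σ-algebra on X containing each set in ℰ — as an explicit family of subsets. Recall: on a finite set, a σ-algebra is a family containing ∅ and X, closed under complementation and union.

σ(ℰ) (8 sets): { {}, { ω₁ }, { ω₂ }, { ω₃ }, { ω₁, ω₂ }, { ω₁, ω₃ }, { ω₂, ω₃ }, X }

Working:
Take S₀ = ℰ ∪ {∅, X} = { {}, { ω₁ }, { ω₃ }, { ω₁, ω₂ }, X }.
Round 1: 2 new —
  { ω₁, ω₃ }  = { ω₃ } ∪ { ω₁ }
  { ω₂, ω₃ }  = { ω₁ }ᶜ
Round 2 adds 1:
  { ω₂ }  = { ω₁, ω₃ }ᶜ
Round 3: closed — nothing new.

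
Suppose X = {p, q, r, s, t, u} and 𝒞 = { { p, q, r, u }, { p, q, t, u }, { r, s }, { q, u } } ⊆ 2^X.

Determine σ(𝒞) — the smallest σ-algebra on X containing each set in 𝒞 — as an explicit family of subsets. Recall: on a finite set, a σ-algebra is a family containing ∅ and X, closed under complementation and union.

σ(𝒞) = { {  }, { p }, { r }, { s }, { t }, { p, r }, { p, s }, { p, t }, { q, u }, { r, s }, { r, t }, { s, t }, { p, q, u }, { p, r, s }, { p, r, t }, { p, s, t }, { q, r, u }, { q, s, u }, { q, t, u }, { r, s, t }, { p, q, r, u }, { p, q, s, u }, { p, q, t, u }, { p, r, s, t }, { q, r, s, u }, { q, r, t, u }, { q, s, t, u }, { p, q, r, s, u }, { p, q, r, t, u }, { p, q, s, t, u }, { q, r, s, t, u }, X }

Trace:
Take S₀ = 𝒞 ∪ {∅, X} = { {  }, { q, u }, { r, s }, { p, q, r, u }, { p, q, t, u }, X }.
Round 1 (5 new):
  { s, t }  = X∖{ p, q, r, u }
  { p, r, s, t }  = X∖{ q, u }
  { q, r, s, u }  = { r, s } ∪ { q, u }
  { p, q, r, s, u }  = { r, s } ∪ { p, q, r, u }
  { p, q, r, t, u }  = { p, q, r, u } ∪ { p, q, t, u }
  — 11 sets.
Round 2: 7 new —
  { s }  = X∖{ p, q, r, t, u }
  { t }  = X∖{ p, q, r, s, u }
  { p, t }  = X∖{ q, r, s, u }
  { r, s, t }  = { r, s } ∪ { s, t }
  { q, s, t, u }  = { q, u } ∪ { s, t }
  { p, q, s, t, u }  = { s, t } ∪ { p, q, t, u }
  { q, r, s, t, u }  = { s, t } ∪ { q, r, s, u }
  — 18 sets.
Round 3 (7 new):
  { p }  = X∖{ q, r, s, t, u }
  { r }  = X∖{ p, q, s, t, u }
  { p, r }  = X∖{ q, s, t, u }
  { p, q, u }  = X∖{ r, s, t }
  { p, s, t }  = { s, t } ∪ { p, t }
  { q, s, u }  = { s } ∪ { q, u }
  { q, t, u }  = { q, u } ∪ { t }
  — 25 sets.
Round 4. New:
  { p, s }  = { p } ∪ { s }
  { r, t }  = { t } ∪ { r }
  { p, r, s }  = X∖{ q, t, u }
  { p, r, t }  = X∖{ q, s, u }
  { q, r, u }  = X∖{ p, s, t }
  { p, q, s, u }  = { q, s, u } ∪ { p }
  { q, r, t, u }  = { q, t, u } ∪ { r }
  — 32 sets.
Round 5: stable.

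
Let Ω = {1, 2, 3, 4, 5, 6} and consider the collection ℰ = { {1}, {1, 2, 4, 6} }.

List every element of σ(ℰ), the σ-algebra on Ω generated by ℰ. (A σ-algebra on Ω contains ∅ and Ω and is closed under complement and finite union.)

|σ(ℰ)| = 8.  σ(ℰ) = { ∅, {1}, {3, 5}, {1, 3, 5}, {2, 4, 6}, {1, 2, 4, 6}, {2, 3, 4, 5, 6}, Ω }

Trace:
Take S₀ = ℰ ∪ {∅, Ω} = { ∅, {1}, {1, 2, 4, 6}, Ω }.
Pass 1 adds 2:
  {3, 5}  = {1, 2, 4, 6}ᶜ
  {2, 3, 4, 5, 6}  = {1}ᶜ
  (now 6)
Pass 2 (1 new):
  {1, 3, 5}  = {3, 5} ∪ {1}
  (now 7)
Pass 3 (1 new):
  {2, 4, 6}  = {1, 3, 5}ᶜ
  (now 8)
Pass 4 adds nothing — fixpoint reached.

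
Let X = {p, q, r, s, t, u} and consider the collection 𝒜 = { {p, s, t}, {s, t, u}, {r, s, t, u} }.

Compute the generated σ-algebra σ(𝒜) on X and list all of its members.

Seed the family with 𝒜 together with ∅ and X: { {}, {p, s, t}, {s, t, u}, {r, s, t, u}, X }.
Pass 1: +5 →
  {p, q}  = complement {r, s, t, u}
  {p, q, r}  = complement {s, t, u}
  {q, r, u}  = complement {p, s, t}
  {p, s, t, u}  = {p, s, t} ∪ {s, t, u}
  {p, r, s, t, u}  = {p, s, t} ∪ {r, s, t, u}
Pass 2: 7 new —
  {q}  = complement {p, r, s, t, u}
  {q, r}  = complement {p, s, t, u}
  {p, q, r, u}  = {p, q, r} ∪ {q, r, u}
  {p, q, s, t}  = {p, s, t} ∪ {p, q}
  {p, q, r, s, t}  = {p, s, t} ∪ {p, q, r}
  {p, q, s, t, u}  = {p, q} ∪ {p, s, t, u}
  {q, r, s, t, u}  = {r, s, t, u} ∪ {q, r, u}
Pass 3 (6 new):
  {p}  = complement {q, r, s, t, u}
  {r}  = complement {p, q, s, t, u}
  {u}  = complement {p, q, r, s, t}
  {r, u}  = complement {p, q, s, t}
  {s, t}  = complement {p, q, r, u}
  {q, s, t, u}  = {q} ∪ {s, t, u}
Pass 4. New:
  {p, r}  = complement {q, s, t, u}
  {p, u}  = {u} ∪ {p}
  {q, u}  = {q} ∪ {u}
  {p, q, u}  = {p, q} ∪ {u}
  {p, r, u}  = {r, u} ∪ {p}
  {q, s, t}  = {q} ∪ {s, t}
  {r, s, t}  = {s, t} ∪ {r}
  {p, r, s, t}  = {p, s, t} ∪ {r}
  {q, r, s, t}  = {s, t} ∪ {q, r}
After Pass 5 the family is unchanged; done.

Hence σ(𝒜) has 32 members: { {}, {p}, {q}, {r}, {u}, {p, q}, {p, r}, {p, u}, {q, r}, {q, u}, {r, u}, {s, t}, {p, q, r}, {p, q, u}, {p, r, u}, {p, s, t}, {q, r, u}, {q, s, t}, {r, s, t}, {s, t, u}, {p, q, r, u}, {p, q, s, t}, {p, r, s, t}, {p, s, t, u}, {q, r, s, t}, {q, s, t, u}, {r, s, t, u}, {p, q, r, s, t}, {p, q, s, t, u}, {p, r, s, t, u}, {q, r, s, t, u}, X }.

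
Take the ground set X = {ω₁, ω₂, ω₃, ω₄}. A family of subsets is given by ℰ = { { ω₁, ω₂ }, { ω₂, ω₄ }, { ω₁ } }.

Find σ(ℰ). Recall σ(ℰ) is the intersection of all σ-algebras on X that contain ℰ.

Start: ℰ ∪ {∅, X} = { {}, { ω₁ }, { ω₁, ω₂ }, { ω₂, ω₄ }, X }.
Round 1. New:
  { ω₁, ω₃ }  = ᶜ of { ω₂, ω₄ }
  { ω₃, ω₄ }  = ᶜ of { ω₁, ω₂ }
  { ω₁, ω₂, ω₄ }  = { ω₁, ω₂ } ∪ { ω₂, ω₄ }
  { ω₂, ω₃, ω₄ }  = ᶜ of { ω₁ }
  — 9 sets.
Round 2 adds 3:
  { ω₃ }  = ᶜ of { ω₁, ω₂, ω₄ }
  { ω₁, ω₂, ω₃ }  = { ω₁, ω₂ } ∪ { ω₁, ω₃ }
  { ω₁, ω₃, ω₄ }  = { ω₃, ω₄ } ∪ { ω₁, ω₃ }
  — 12 sets.
Round 3 adds 2:
  { ω₂ }  = ᶜ of { ω₁, ω₃, ω₄ }
  { ω₄ }  = ᶜ of { ω₁, ω₂, ω₃ }
  — 14 sets.
Round 4 (2 new):
  { ω₁, ω₄ }  = { ω₄ } ∪ { ω₁ }
  { ω₂, ω₃ }  = { ω₃ } ∪ { ω₂ }
  — 16 sets.
After Round 5 the family is unchanged; done.

Therefore σ(ℰ) = { {}, { ω₁ }, { ω₂ }, { ω₃ }, { ω₄ }, { ω₁, ω₂ }, { ω₁, ω₃ }, { ω₁, ω₄ }, { ω₂, ω₃ }, { ω₂, ω₄ }, { ω₃, ω₄ }, { ω₁, ω₂, ω₃ }, { ω₁, ω₂, ω₄ }, { ω₁, ω₃, ω₄ }, { ω₂, ω₃, ω₄ }, X } (|σ(ℰ)| = 16).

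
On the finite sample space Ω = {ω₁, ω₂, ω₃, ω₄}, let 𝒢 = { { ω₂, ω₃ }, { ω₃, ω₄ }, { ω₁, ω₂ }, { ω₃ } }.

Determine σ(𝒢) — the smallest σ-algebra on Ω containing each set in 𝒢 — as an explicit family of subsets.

|σ(𝒢)| = 16.  σ(𝒢) = { ∅, { ω₁ }, { ω₂ }, { ω₃ }, { ω₄ }, { ω₁, ω₂ }, { ω₁, ω₃ }, { ω₁, ω₄ }, { ω₂, ω₃ }, { ω₂, ω₄ }, { ω₃, ω₄ }, { ω₁, ω₂, ω₃ }, { ω₁, ω₂, ω₄ }, { ω₁, ω₃, ω₄ }, { ω₂, ω₃, ω₄ }, Ω }

Trace:
Seed the family with 𝒢 together with ∅ and Ω: { ∅, { ω₃ }, { ω₁, ω₂ }, { ω₂, ω₃ }, { ω₃, ω₄ }, Ω }.
Round 1 (4 new):
  { ω₁, ω₄ }  = Ω∖{ ω₂, ω₃ }
  { ω₁, ω₂, ω₃ }  = { ω₃ } ∪ { ω₁, ω₂ }
  { ω₁, ω₂, ω₄ }  = Ω∖{ ω₃ }
  { ω₂, ω₃, ω₄ }  = { ω₃, ω₄ } ∪ { ω₂, ω₃ }
Round 2 (3 new):
  { ω₁ }  = Ω∖{ ω₂, ω₃, ω₄ }
  { ω₄ }  = Ω∖{ ω₁, ω₂, ω₃ }
  { ω₁, ω₃, ω₄ }  = { ω₃, ω₄ } ∪ { ω₁, ω₄ }
Round 3. New:
  { ω₂ }  = Ω∖{ ω₁, ω₃, ω₄ }
  { ω₁, ω₃ }  = { ω₃ } ∪ { ω₁ }
Round 4 (1 new):
  { ω₂, ω₄ }  = Ω∖{ ω₁, ω₃ }
Round 5: closed — nothing new.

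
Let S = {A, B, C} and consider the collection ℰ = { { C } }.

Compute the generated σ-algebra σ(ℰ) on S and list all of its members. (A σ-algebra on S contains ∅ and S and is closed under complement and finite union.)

Initial family (3 sets): { {  }, { C }, S }.
Step 1 adds 1:
  { A, B }  = { C }ᶜ
Step 2: already closed under ᶜ and ∪.

Hence σ(ℰ) has 4 members: { {  }, { C }, { A, B }, S }.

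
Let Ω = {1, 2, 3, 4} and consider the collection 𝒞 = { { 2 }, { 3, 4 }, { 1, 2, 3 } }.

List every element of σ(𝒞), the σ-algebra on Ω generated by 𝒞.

Start: 𝒞 ∪ {∅, Ω} = { {  }, { 2 }, { 3, 4 }, { 1, 2, 3 }, Ω }.
Iteration 1: 4 new —
  { 4 }  = ᶜ of { 1, 2, 3 }
  { 1, 2 }  = ᶜ of { 3, 4 }
  { 1, 3, 4 }  = ᶜ of { 2 }
  { 2, 3, 4 }  = { 3, 4 } ∪ { 2 }
Iteration 2 adds 3:
  { 1 }  = ᶜ of { 2, 3, 4 }
  { 2, 4 }  = { 2 } ∪ { 4 }
  { 1, 2, 4 }  = { 1, 2 } ∪ { 4 }
Iteration 3: +3 →
  { 3 }  = ᶜ of { 1, 2, 4 }
  { 1, 3 }  = ᶜ of { 2, 4 }
  { 1, 4 }  = { 4 } ∪ { 1 }
Iteration 4: +1 →
  { 2, 3 }  = ᶜ of { 1, 4 }
Iteration 5: already closed under ᶜ and ∪.

|σ(𝒞)| = 16.  σ(𝒞) = { {  }, { 1 }, { 2 }, { 3 }, { 4 }, { 1, 2 }, { 1, 3 }, { 1, 4 }, { 2, 3 }, { 2, 4 }, { 3, 4 }, { 1, 2, 3 }, { 1, 2, 4 }, { 1, 3, 4 }, { 2, 3, 4 }, Ω }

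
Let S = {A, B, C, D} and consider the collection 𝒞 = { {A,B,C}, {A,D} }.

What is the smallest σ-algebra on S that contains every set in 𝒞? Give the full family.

σ(𝒞) = { ∅, {A}, {D}, {A,D}, {B,C}, {A,B,C}, {B,C,D}, S }

Derivation:
Initial family (4 sets): { ∅, {A,D}, {A,B,C}, S }.
Round 1: +2 →
  {D}  = S∖{A,B,C}
  {B,C}  = S∖{A,D}
  — 6 sets.
Round 2: +1 →
  {B,C,D}  = {B,C} ∪ {D}
  — 7 sets.
Round 3 (1 new):
  {A}  = S∖{B,C,D}
  — 8 sets.
Round 4: no new sets; the family is a σ-algebra.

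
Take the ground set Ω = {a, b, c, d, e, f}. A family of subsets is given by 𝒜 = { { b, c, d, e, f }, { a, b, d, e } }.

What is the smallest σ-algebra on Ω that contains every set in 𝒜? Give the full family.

Start: 𝒜 ∪ {∅, Ω} = { {  }, { a, b, d, e }, { b, c, d, e, f }, Ω }.
Pass 1. New:
  { a }  = ᶜ of { b, c, d, e, f }
  { c, f }  = ᶜ of { a, b, d, e }
  (now 6)
Pass 2: 1 new —
  { a, c, f }  = { c, f } ∪ { a }
  (now 7)
Pass 3 adds 1:
  { b, d, e }  = ᶜ of { a, c, f }
  (now 8)
Pass 4: closed — nothing new.

σ(𝒜) = { {  }, { a }, { c, f }, { a, c, f }, { b, d, e }, { a, b, d, e }, { b, c, d, e, f }, Ω }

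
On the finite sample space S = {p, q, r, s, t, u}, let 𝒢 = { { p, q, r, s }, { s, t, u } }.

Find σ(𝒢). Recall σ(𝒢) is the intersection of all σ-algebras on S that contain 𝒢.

Initial family (4 sets): { {  }, { s, t, u }, { p, q, r, s }, S }.
Iteration 1: +2 →
  { t, u }  = ᶜ of { p, q, r, s }
  { p, q, r }  = ᶜ of { s, t, u }
  [6 total]
Iteration 2: 1 new —
  { p, q, r, t, u }  = { p, q, r } ∪ { t, u }
  [7 total]
Iteration 3 adds 1:
  { s }  = ᶜ of { p, q, r, t, u }
  [8 total]
Iteration 4 adds nothing — fixpoint reached.

Hence σ(𝒢) has 8 members: { {  }, { s }, { t, u }, { p, q, r }, { s, t, u }, { p, q, r, s }, { p, q, r, t, u }, S }.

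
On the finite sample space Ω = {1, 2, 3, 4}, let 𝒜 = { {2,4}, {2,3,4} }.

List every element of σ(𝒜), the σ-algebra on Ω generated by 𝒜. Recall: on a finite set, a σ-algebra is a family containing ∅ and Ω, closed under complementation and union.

σ(𝒜) (8 sets): { {}, {1}, {3}, {1,3}, {2,4}, {1,2,4}, {2,3,4}, Ω }

Check:
Begin from { {}, {2,4}, {2,3,4}, Ω } (that is, 𝒜 plus ∅ and Ω).
Round 1. New:
  {1}  = {2,3,4}ᶜ
  {1,3}  = {2,4}ᶜ
Round 2 adds 1:
  {1,2,4}  = {2,4} ∪ {1}
Round 3. New:
  {3}  = {1,2,4}ᶜ
Round 4 adds nothing — fixpoint reached.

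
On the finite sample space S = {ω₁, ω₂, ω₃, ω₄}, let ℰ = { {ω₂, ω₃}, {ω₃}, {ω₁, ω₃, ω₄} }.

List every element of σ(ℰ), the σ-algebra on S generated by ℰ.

σ(ℰ) (8 sets): { {}, {ω₂}, {ω₃}, {ω₁, ω₄}, {ω₂, ω₃}, {ω₁, ω₂, ω₄}, {ω₁, ω₃, ω₄}, S }

Trace:
Initial family (5 sets): { {}, {ω₃}, {ω₂, ω₃}, {ω₁, ω₃, ω₄}, S }.
Pass 1. New:
  {ω₂}  = complement {ω₁, ω₃, ω₄}
  {ω₁, ω₄}  = complement {ω₂, ω₃}
  {ω₁, ω₂, ω₄}  = complement {ω₃}
  |family| = 8
Pass 2: stable.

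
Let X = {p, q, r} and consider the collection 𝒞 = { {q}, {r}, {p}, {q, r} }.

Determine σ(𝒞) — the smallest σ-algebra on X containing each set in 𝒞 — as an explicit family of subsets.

Start: 𝒞 ∪ {∅, X} = { ∅, {p}, {q}, {r}, {q, r}, X }.
Iteration 1 adds 2:
  {p, q}  = X∖{r}
  {p, r}  = X∖{q}
  (now 8)
Iteration 2: closed — nothing new.

|σ(𝒞)| = 8.  σ(𝒞) = { ∅, {p}, {q}, {r}, {p, q}, {p, r}, {q, r}, X }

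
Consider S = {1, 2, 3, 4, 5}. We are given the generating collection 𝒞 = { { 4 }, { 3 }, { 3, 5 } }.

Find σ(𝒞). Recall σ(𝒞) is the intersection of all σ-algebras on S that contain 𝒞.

Answer: σ(𝒞) = { {}, { 3 }, { 4 }, { 5 }, { 1, 2 }, { 3, 4 }, { 3, 5 }, { 4, 5 }, { 1, 2, 3 }, { 1, 2, 4 }, { 1, 2, 5 }, { 3, 4, 5 }, { 1, 2, 3, 4 }, { 1, 2, 3, 5 }, { 1, 2, 4, 5 }, S }

Working:
Begin from { {}, { 3 }, { 4 }, { 3, 5 }, S } (that is, 𝒞 plus ∅ and S).
Step 1: +5 →
  { 3, 4 }  = { 3 } ∪ { 4 }
  { 1, 2, 4 }  = complement { 3, 5 }
  { 3, 4, 5 }  = { 4 } ∪ { 3, 5 }
  { 1, 2, 3, 5 }  = complement { 4 }
  { 1, 2, 4, 5 }  = complement { 3 }
  |family| = 10
Step 2 adds 3:
  { 1, 2 }  = complement { 3, 4, 5 }
  { 1, 2, 5 }  = complement { 3, 4 }
  { 1, 2, 3, 4 }  = { 3, 4 } ∪ { 1, 2, 4 }
  |family| = 13
Step 3: +2 →
  { 5 }  = complement { 1, 2, 3, 4 }
  { 1, 2, 3 }  = { 3 } ∪ { 1, 2 }
  |family| = 15
Step 4 adds 1:
  { 4, 5 }  = complement { 1, 2, 3 }
  |family| = 16
Step 5 adds nothing — fixpoint reached.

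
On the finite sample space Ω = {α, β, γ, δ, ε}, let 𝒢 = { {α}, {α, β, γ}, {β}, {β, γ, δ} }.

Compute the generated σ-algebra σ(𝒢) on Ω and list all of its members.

Initial family (6 sets): { {}, {α}, {β}, {α, β, γ}, {β, γ, δ}, Ω }.
Step 1: 6 new —
  {α, β}  = {β} ∪ {α}
  {α, ε}  = Ω∖{β, γ, δ}
  {δ, ε}  = Ω∖{α, β, γ}
  {α, β, γ, δ}  = {α, β, γ} ∪ {β, γ, δ}
  {α, γ, δ, ε}  = Ω∖{β}
  {β, γ, δ, ε}  = Ω∖{α}
  — 12 sets.
Step 2 adds 7:
  {ε}  = Ω∖{α, β, γ, δ}
  {α, β, ε}  = {α, β} ∪ {α, ε}
  {α, δ, ε}  = {δ, ε} ∪ {α, ε}
  {β, δ, ε}  = {β} ∪ {δ, ε}
  {γ, δ, ε}  = Ω∖{α, β}
  {α, β, γ, ε}  = {α, β, γ} ∪ {α, ε}
  {α, β, δ, ε}  = {α, β} ∪ {δ, ε}
  — 19 sets.
Step 3: 6 new —
  {γ}  = Ω∖{α, β, δ, ε}
  {δ}  = Ω∖{α, β, γ, ε}
  {α, γ}  = Ω∖{β, δ, ε}
  {β, γ}  = Ω∖{α, δ, ε}
  {β, ε}  = {β} ∪ {ε}
  {γ, δ}  = Ω∖{α, β, ε}
  — 25 sets.
Step 4: 7 new —
  {α, δ}  = {δ} ∪ {α}
  {β, δ}  = {β} ∪ {δ}
  {γ, ε}  = {ε} ∪ {γ}
  {α, β, δ}  = {α, β} ∪ {δ}
  {α, γ, δ}  = Ω∖{β, ε}
  {α, γ, ε}  = {ε} ∪ {α, γ}
  {β, γ, ε}  = {β, ε} ∪ {γ}
  — 32 sets.
After Step 5 the family is unchanged; done.

|σ(𝒢)| = 32.  σ(𝒢) = { {}, {α}, {β}, {γ}, {δ}, {ε}, {α, β}, {α, γ}, {α, δ}, {α, ε}, {β, γ}, {β, δ}, {β, ε}, {γ, δ}, {γ, ε}, {δ, ε}, {α, β, γ}, {α, β, δ}, {α, β, ε}, {α, γ, δ}, {α, γ, ε}, {α, δ, ε}, {β, γ, δ}, {β, γ, ε}, {β, δ, ε}, {γ, δ, ε}, {α, β, γ, δ}, {α, β, γ, ε}, {α, β, δ, ε}, {α, γ, δ, ε}, {β, γ, δ, ε}, Ω }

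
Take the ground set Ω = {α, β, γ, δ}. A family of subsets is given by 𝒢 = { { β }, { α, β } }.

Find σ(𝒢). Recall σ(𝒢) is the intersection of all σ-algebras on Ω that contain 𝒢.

Take S₀ = 𝒢 ∪ {∅, Ω} = { ∅, { β }, { α, β }, Ω }.
Iteration 1 (2 new):
  { γ, δ }  = { α, β }ᶜ
  { α, γ, δ }  = { β }ᶜ
  (now 6)
Iteration 2: 1 new —
  { β, γ, δ }  = { γ, δ } ∪ { β }
  (now 7)
Iteration 3 (1 new):
  { α }  = { β, γ, δ }ᶜ
  (now 8)
Iteration 4: stable.

Therefore σ(𝒢) = { ∅, { α }, { β }, { α, β }, { γ, δ }, { α, γ, δ }, { β, γ, δ }, Ω } (|σ(𝒢)| = 8).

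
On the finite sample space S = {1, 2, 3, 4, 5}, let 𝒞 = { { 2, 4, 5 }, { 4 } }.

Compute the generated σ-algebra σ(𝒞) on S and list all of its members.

Seed the family with 𝒞 together with ∅ and S: { ∅, { 4 }, { 2, 4, 5 }, S }.
Step 1: +2 →
  { 1, 3 }  = complement { 2, 4, 5 }
  { 1, 2, 3, 5 }  = complement { 4 }
  (now 6)
Step 2 (1 new):
  { 1, 3, 4 }  = { 1, 3 } ∪ { 4 }
  (now 7)
Step 3. New:
  { 2, 5 }  = complement { 1, 3, 4 }
  (now 8)
Step 4 adds nothing — fixpoint reached.

Hence σ(𝒞) has 8 members: { ∅, { 4 }, { 1, 3 }, { 2, 5 }, { 1, 3, 4 }, { 2, 4, 5 }, { 1, 2, 3, 5 }, S }.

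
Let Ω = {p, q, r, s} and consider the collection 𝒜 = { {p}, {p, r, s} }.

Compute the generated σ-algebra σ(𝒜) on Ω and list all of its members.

σ(𝒜) (8 sets): { {}, {p}, {q}, {p, q}, {r, s}, {p, r, s}, {q, r, s}, Ω }

Check:
Initial family (4 sets): { {}, {p}, {p, r, s}, Ω }.
Pass 1: +2 →
  {q}  = ᶜ of {p, r, s}
  {q, r, s}  = ᶜ of {p}
Pass 2. New:
  {p, q}  = {q} ∪ {p}
Pass 3. New:
  {r, s}  = ᶜ of {p, q}
Pass 4: no new sets; the family is a σ-algebra.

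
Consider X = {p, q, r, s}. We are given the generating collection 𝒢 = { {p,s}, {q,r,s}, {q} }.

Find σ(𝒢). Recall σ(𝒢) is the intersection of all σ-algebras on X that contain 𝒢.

σ(𝒢) (16 sets): { {}, {p}, {q}, {r}, {s}, {p,q}, {p,r}, {p,s}, {q,r}, {q,s}, {r,s}, {p,q,r}, {p,q,s}, {p,r,s}, {q,r,s}, X }

Check:
Start: 𝒢 ∪ {∅, X} = { {}, {q}, {p,s}, {q,r,s}, X }.
Step 1: +4 →
  {p}  = ᶜ of {q,r,s}
  {q,r}  = ᶜ of {p,s}
  {p,q,s}  = {p,s} ∪ {q}
  {p,r,s}  = ᶜ of {q}
  (now 9)
Step 2. New:
  {r}  = ᶜ of {p,q,s}
  {p,q}  = {q} ∪ {p}
  {p,q,r}  = {q,r} ∪ {p}
  (now 12)
Step 3. New:
  {s}  = ᶜ of {p,q,r}
  {p,r}  = {r} ∪ {p}
  {r,s}  = ᶜ of {p,q}
  (now 15)
Step 4: +1 →
  {q,s}  = ᶜ of {p,r}
  (now 16)
Step 5 adds nothing — fixpoint reached.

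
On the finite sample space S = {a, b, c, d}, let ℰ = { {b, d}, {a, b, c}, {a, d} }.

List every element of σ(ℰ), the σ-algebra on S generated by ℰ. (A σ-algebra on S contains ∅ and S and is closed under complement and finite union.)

Take S₀ = ℰ ∪ {∅, S} = { ∅, {a, d}, {b, d}, {a, b, c}, S }.
Step 1 adds 4:
  {d}  = complement {a, b, c}
  {a, c}  = complement {b, d}
  {b, c}  = complement {a, d}
  {a, b, d}  = {a, d} ∪ {b, d}
Step 2: +3 →
  {c}  = complement {a, b, d}
  {a, c, d}  = {a, d} ∪ {a, c}
  {b, c, d}  = {b, c} ∪ {d}
Step 3 adds 3:
  {a}  = complement {b, c, d}
  {b}  = complement {a, c, d}
  {c, d}  = {c} ∪ {d}
Step 4: +1 →
  {a, b}  = complement {c, d}
Step 5: already closed under ᶜ and ∪.

σ(ℰ) = { ∅, {a}, {b}, {c}, {d}, {a, b}, {a, c}, {a, d}, {b, c}, {b, d}, {c, d}, {a, b, c}, {a, b, d}, {a, c, d}, {b, c, d}, S }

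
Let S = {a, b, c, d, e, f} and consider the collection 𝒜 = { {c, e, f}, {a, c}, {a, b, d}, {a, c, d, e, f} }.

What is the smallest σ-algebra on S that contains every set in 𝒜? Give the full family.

|σ(𝒜)| = 32.  σ(𝒜) = { ∅, {a}, {b}, {c}, {d}, {a, b}, {a, c}, {a, d}, {b, c}, {b, d}, {c, d}, {e, f}, {a, b, c}, {a, b, d}, {a, c, d}, {a, e, f}, {b, c, d}, {b, e, f}, {c, e, f}, {d, e, f}, {a, b, c, d}, {a, b, e, f}, {a, c, e, f}, {a, d, e, f}, {b, c, e, f}, {b, d, e, f}, {c, d, e, f}, {a, b, c, e, f}, {a, b, d, e, f}, {a, c, d, e, f}, {b, c, d, e, f}, S }

Working:
Start: 𝒜 ∪ {∅, S} = { ∅, {a, c}, {a, b, d}, {c, e, f}, {a, c, d, e, f}, S }.
Iteration 1 (4 new):
  {b}  = S∖{a, c, d, e, f}
  {a, b, c, d}  = {a, c} ∪ {a, b, d}
  {a, c, e, f}  = {a, c} ∪ {c, e, f}
  {b, d, e, f}  = S∖{a, c}
  (now 10)
Iteration 2: +7 →
  {b, d}  = S∖{a, c, e, f}
  {e, f}  = S∖{a, b, c, d}
  {a, b, c}  = {b} ∪ {a, c}
  {b, c, e, f}  = {b} ∪ {c, e, f}
  {a, b, c, e, f}  = {a, c, e, f} ∪ {b}
  {a, b, d, e, f}  = {a, b, d} ∪ {b, d, e, f}
  {b, c, d, e, f}  = {b, d, e, f} ∪ {c, e, f}
  (now 17)
Iteration 3 adds 6:
  {a}  = S∖{b, c, d, e, f}
  {c}  = S∖{a, b, d, e, f}
  {d}  = S∖{a, b, c, e, f}
  {a, d}  = S∖{b, c, e, f}
  {b, e, f}  = {e, f} ∪ {b}
  {d, e, f}  = S∖{a, b, c}
  (now 23)
Iteration 4 adds 9:
  {a, b}  = {a} ∪ {b}
  {b, c}  = {b} ∪ {c}
  {c, d}  = {c} ∪ {d}
  {a, c, d}  = S∖{b, e, f}
  {a, e, f}  = {e, f} ∪ {a}
  {b, c, d}  = {c} ∪ {b, d}
  {a, b, e, f}  = {a} ∪ {b, e, f}
  {a, d, e, f}  = {e, f} ∪ {a, d}
  {c, d, e, f}  = {c} ∪ {d, e, f}
  (now 32)
Iteration 5: already closed under ᶜ and ∪.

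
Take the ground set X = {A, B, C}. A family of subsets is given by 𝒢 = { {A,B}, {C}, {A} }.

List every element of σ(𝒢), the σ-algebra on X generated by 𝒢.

Initial family (5 sets): { {}, {A}, {C}, {A,B}, X }.
Pass 1 adds 2:
  {A,C}  = {C} ∪ {A}
  {B,C}  = X∖{A}
  — 7 sets.
Pass 2 adds 1:
  {B}  = X∖{A,C}
  — 8 sets.
Pass 3: stable.

Hence σ(𝒢) has 8 members: { {}, {A}, {B}, {C}, {A,B}, {A,C}, {B,C}, X }.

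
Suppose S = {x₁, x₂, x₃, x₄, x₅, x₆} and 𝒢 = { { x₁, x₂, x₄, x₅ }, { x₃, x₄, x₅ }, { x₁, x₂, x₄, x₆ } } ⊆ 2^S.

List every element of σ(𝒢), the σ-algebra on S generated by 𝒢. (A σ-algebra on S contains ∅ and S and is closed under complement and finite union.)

Start: 𝒢 ∪ {∅, S} = { {  }, { x₃, x₄, x₅ }, { x₁, x₂, x₄, x₅ }, { x₁, x₂, x₄, x₆ }, S }.
Pass 1 adds 5:
  { x₃, x₅ }  = complement { x₁, x₂, x₄, x₆ }
  { x₃, x₆ }  = complement { x₁, x₂, x₄, x₅ }
  { x₁, x₂, x₆ }  = complement { x₃, x₄, x₅ }
  { x₁, x₂, x₃, x₄, x₅ }  = { x₃, x₄, x₅ } ∪ { x₁, x₂, x₄, x₅ }
  { x₁, x₂, x₄, x₅, x₆ }  = { x₁, x₂, x₄, x₆ } ∪ { x₁, x₂, x₄, x₅ }
  |family| = 10
Pass 2 adds 7:
  { x₃ }  = complement { x₁, x₂, x₄, x₅, x₆ }
  { x₆ }  = complement { x₁, x₂, x₃, x₄, x₅ }
  { x₃, x₅, x₆ }  = { x₃, x₆ } ∪ { x₃, x₅ }
  { x₁, x₂, x₃, x₆ }  = { x₃, x₆ } ∪ { x₁, x₂, x₆ }
  { x₃, x₄, x₅, x₆ }  = { x₃, x₄, x₅ } ∪ { x₃, x₆ }
  { x₁, x₂, x₃, x₄, x₆ }  = { x₁, x₂, x₄, x₆ } ∪ { x₃, x₆ }
  { x₁, x₂, x₃, x₅, x₆ }  = { x₃, x₅ } ∪ { x₁, x₂, x₆ }
  |family| = 17
Pass 3 (5 new):
  { x₄ }  = complement { x₁, x₂, x₃, x₅, x₆ }
  { x₅ }  = complement { x₁, x₂, x₃, x₄, x₆ }
  { x₁, x₂ }  = complement { x₃, x₄, x₅, x₆ }
  { x₄, x₅ }  = complement { x₁, x₂, x₃, x₆ }
  { x₁, x₂, x₄ }  = complement { x₃, x₅, x₆ }
  |family| = 22
Pass 4 adds 10:
  { x₃, x₄ }  = { x₃ } ∪ { x₄ }
  { x₄, x₆ }  = { x₆ } ∪ { x₄ }
  { x₅, x₆ }  = { x₆ } ∪ { x₅ }
  { x₁, x₂, x₃ }  = { x₁, x₂ } ∪ { x₃ }
  { x₁, x₂, x₅ }  = { x₁, x₂ } ∪ { x₅ }
  { x₃, x₄, x₆ }  = { x₃, x₆ } ∪ { x₄ }
  { x₄, x₅, x₆ }  = { x₆ } ∪ { x₄, x₅ }
  { x₁, x₂, x₃, x₄ }  = { x₁, x₂, x₄ } ∪ { x₃ }
  { x₁, x₂, x₃, x₅ }  = { x₁, x₂ } ∪ { x₃, x₅ }
  { x₁, x₂, x₅, x₆ }  = { x₅ } ∪ { x₁, x₂, x₆ }
  |family| = 32
Pass 5: closed — nothing new.

|σ(𝒢)| = 32.  σ(𝒢) = { {  }, { x₃ }, { x₄ }, { x₅ }, { x₆ }, { x₁, x₂ }, { x₃, x₄ }, { x₃, x₅ }, { x₃, x₆ }, { x₄, x₅ }, { x₄, x₆ }, { x₅, x₆ }, { x₁, x₂, x₃ }, { x₁, x₂, x₄ }, { x₁, x₂, x₅ }, { x₁, x₂, x₆ }, { x₃, x₄, x₅ }, { x₃, x₄, x₆ }, { x₃, x₅, x₆ }, { x₄, x₅, x₆ }, { x₁, x₂, x₃, x₄ }, { x₁, x₂, x₃, x₅ }, { x₁, x₂, x₃, x₆ }, { x₁, x₂, x₄, x₅ }, { x₁, x₂, x₄, x₆ }, { x₁, x₂, x₅, x₆ }, { x₃, x₄, x₅, x₆ }, { x₁, x₂, x₃, x₄, x₅ }, { x₁, x₂, x₃, x₄, x₆ }, { x₁, x₂, x₃, x₅, x₆ }, { x₁, x₂, x₄, x₅, x₆ }, S }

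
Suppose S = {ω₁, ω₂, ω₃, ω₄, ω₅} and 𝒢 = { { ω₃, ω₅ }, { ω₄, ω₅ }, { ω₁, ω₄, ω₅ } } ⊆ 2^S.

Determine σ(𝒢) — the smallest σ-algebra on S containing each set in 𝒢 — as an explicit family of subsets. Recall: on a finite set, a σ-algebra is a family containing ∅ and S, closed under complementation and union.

Begin from { {  }, { ω₃, ω₅ }, { ω₄, ω₅ }, { ω₁, ω₄, ω₅ }, S } (that is, 𝒢 plus ∅ and S).
Pass 1: 5 new —
  { ω₂, ω₃ }  = ᶜ of { ω₁, ω₄, ω₅ }
  { ω₁, ω₂, ω₃ }  = ᶜ of { ω₄, ω₅ }
  { ω₁, ω₂, ω₄ }  = ᶜ of { ω₃, ω₅ }
  { ω₃, ω₄, ω₅ }  = { ω₄, ω₅ } ∪ { ω₃, ω₅ }
  { ω₁, ω₃, ω₄, ω₅ }  = { ω₁, ω₄, ω₅ } ∪ { ω₃, ω₅ }
  — 10 sets.
Pass 2: +7 →
  { ω₂ }  = ᶜ of { ω₁, ω₃, ω₄, ω₅ }
  { ω₁, ω₂ }  = ᶜ of { ω₃, ω₄, ω₅ }
  { ω₂, ω₃, ω₅ }  = { ω₂, ω₃ } ∪ { ω₃, ω₅ }
  { ω₁, ω₂, ω₃, ω₄ }  = { ω₁, ω₂, ω₃ } ∪ { ω₁, ω₂, ω₄ }
  { ω₁, ω₂, ω₃, ω₅ }  = { ω₁, ω₂, ω₃ } ∪ { ω₃, ω₅ }
  { ω₁, ω₂, ω₄, ω₅ }  = { ω₁, ω₄, ω₅ } ∪ { ω₁, ω₂, ω₄ }
  { ω₂, ω₃, ω₄, ω₅ }  = { ω₃, ω₄, ω₅ } ∪ { ω₂, ω₃ }
  — 17 sets.
Pass 3: 6 new —
  { ω₁ }  = ᶜ of { ω₂, ω₃, ω₄, ω₅ }
  { ω₃ }  = ᶜ of { ω₁, ω₂, ω₄, ω₅ }
  { ω₄ }  = ᶜ of { ω₁, ω₂, ω₃, ω₅ }
  { ω₅ }  = ᶜ of { ω₁, ω₂, ω₃, ω₄ }
  { ω₁, ω₄ }  = ᶜ of { ω₂, ω₃, ω₅ }
  { ω₂, ω₄, ω₅ }  = { ω₄, ω₅ } ∪ { ω₂ }
  — 23 sets.
Pass 4: +9 →
  { ω₁, ω₃ }  = ᶜ of { ω₂, ω₄, ω₅ }
  { ω₁, ω₅ }  = { ω₅ } ∪ { ω₁ }
  { ω₂, ω₄ }  = { ω₂ } ∪ { ω₄ }
  { ω₂, ω₅ }  = { ω₂ } ∪ { ω₅ }
  { ω₃, ω₄ }  = { ω₃ } ∪ { ω₄ }
  { ω₁, ω₂, ω₅ }  = { ω₁, ω₂ } ∪ { ω₅ }
  { ω₁, ω₃, ω₄ }  = { ω₃ } ∪ { ω₁, ω₄ }
  { ω₁, ω₃, ω₅ }  = { ω₃, ω₅ } ∪ { ω₁ }
  { ω₂, ω₃, ω₄ }  = { ω₂, ω₃ } ∪ { ω₄ }
  — 32 sets.
Pass 5 adds nothing — fixpoint reached.

σ(𝒢) = { {  }, { ω₁ }, { ω₂ }, { ω₃ }, { ω₄ }, { ω₅ }, { ω₁, ω₂ }, { ω₁, ω₃ }, { ω₁, ω₄ }, { ω₁, ω₅ }, { ω₂, ω₃ }, { ω₂, ω₄ }, { ω₂, ω₅ }, { ω₃, ω₄ }, { ω₃, ω₅ }, { ω₄, ω₅ }, { ω₁, ω₂, ω₃ }, { ω₁, ω₂, ω₄ }, { ω₁, ω₂, ω₅ }, { ω₁, ω₃, ω₄ }, { ω₁, ω₃, ω₅ }, { ω₁, ω₄, ω₅ }, { ω₂, ω₃, ω₄ }, { ω₂, ω₃, ω₅ }, { ω₂, ω₄, ω₅ }, { ω₃, ω₄, ω₅ }, { ω₁, ω₂, ω₃, ω₄ }, { ω₁, ω₂, ω₃, ω₅ }, { ω₁, ω₂, ω₄, ω₅ }, { ω₁, ω₃, ω₄, ω₅ }, { ω₂, ω₃, ω₄, ω₅ }, S }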